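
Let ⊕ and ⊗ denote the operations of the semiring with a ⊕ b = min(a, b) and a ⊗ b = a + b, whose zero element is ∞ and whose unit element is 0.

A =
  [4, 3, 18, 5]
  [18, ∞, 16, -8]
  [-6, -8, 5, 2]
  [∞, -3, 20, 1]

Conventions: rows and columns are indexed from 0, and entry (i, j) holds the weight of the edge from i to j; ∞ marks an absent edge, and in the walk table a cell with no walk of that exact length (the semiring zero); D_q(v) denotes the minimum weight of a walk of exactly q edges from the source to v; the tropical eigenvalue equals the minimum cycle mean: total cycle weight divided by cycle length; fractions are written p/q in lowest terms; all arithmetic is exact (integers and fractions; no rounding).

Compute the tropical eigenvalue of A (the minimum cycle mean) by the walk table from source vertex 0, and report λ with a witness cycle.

q=0: [0, ∞, ∞, ∞]
q=1: [4, 3, 18, 5]
q=2: [8, 2, 19, -5]
q=3: [12, -8, 15, -6]
q=4: [9, -9, 8, -16]
Optimal cycle mean attained by: cycle 1->3->1, total (-8) + (-3), length 2.
Answer: λ = -11/2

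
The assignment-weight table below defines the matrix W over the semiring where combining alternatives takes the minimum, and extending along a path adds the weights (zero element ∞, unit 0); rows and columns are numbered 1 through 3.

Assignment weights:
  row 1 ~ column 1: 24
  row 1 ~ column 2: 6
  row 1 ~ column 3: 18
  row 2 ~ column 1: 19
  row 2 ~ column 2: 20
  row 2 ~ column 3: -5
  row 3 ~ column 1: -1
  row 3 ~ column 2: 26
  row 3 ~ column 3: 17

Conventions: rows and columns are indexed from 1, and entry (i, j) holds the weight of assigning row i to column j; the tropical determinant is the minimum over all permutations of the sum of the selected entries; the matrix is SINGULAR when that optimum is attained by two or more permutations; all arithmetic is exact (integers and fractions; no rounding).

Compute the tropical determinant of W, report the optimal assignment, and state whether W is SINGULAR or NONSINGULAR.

σ = (1, 2, 3): 24 + 20 + 17 = 61
σ = (1, 3, 2): 24 + (-5) + 26 = 45
σ = (2, 1, 3): 6 + 19 + 17 = 42
σ = (2, 3, 1): 6 + (-5) + (-1) = 0
σ = (3, 1, 2): 18 + 19 + 26 = 63
σ = (3, 2, 1): 18 + 20 + (-1) = 37
Optimal value attained by: σ = (2, 3, 1).
Answer: det⊕(W) = 0; verdict: NONSINGULAR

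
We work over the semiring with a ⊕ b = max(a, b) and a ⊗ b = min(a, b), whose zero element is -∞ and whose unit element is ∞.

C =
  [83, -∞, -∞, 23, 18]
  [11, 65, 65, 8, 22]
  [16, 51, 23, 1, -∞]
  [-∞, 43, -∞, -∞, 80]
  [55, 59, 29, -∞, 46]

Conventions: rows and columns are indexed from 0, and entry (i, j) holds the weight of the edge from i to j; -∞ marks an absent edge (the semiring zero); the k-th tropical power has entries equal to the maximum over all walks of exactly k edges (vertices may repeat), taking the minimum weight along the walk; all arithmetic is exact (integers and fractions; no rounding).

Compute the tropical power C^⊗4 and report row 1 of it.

C^⊗2:
  [83, 23, 18, 23, 23]
  [22, 65, 65, 11, 22]
  [16, 51, 51, 16, 22]
  [55, 59, 43, 8, 46]
  [55, 59, 59, 23, 46]
C^⊗3:
  [83, 23, 23, 23, 23]
  [22, 65, 65, 22, 22]
  [22, 51, 51, 16, 22]
  [55, 59, 59, 23, 46]
  [55, 59, 59, 23, 46]
C^⊗4:
  [83, 23, 23, 23, 23]
  [22, 65, 65, 22, 22]
  [22, 51, 51, 22, 22]
  [55, 59, 59, 23, 46]
  [55, 59, 59, 23, 46]
Answer: row 1 of C^⊗4 = [22, 65, 65, 22, 22]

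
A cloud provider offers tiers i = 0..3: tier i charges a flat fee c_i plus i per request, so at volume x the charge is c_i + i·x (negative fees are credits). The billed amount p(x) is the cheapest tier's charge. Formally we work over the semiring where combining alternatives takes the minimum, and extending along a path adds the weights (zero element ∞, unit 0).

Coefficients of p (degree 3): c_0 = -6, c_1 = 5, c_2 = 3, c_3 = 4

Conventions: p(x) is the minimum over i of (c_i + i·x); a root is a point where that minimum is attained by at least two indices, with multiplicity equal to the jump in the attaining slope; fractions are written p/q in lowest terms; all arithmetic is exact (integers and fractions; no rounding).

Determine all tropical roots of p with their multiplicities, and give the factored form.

hull edge (i=0, c=-6) to (i=3, c=4): slope 10/3, span 3
Factored form: p(x) = 4 ⊗ (x ⊕ (-10/3)) ⊗ (x ⊕ (-10/3)) ⊗ (x ⊕ (-10/3))
Answer: roots = -10/3 (mult 3)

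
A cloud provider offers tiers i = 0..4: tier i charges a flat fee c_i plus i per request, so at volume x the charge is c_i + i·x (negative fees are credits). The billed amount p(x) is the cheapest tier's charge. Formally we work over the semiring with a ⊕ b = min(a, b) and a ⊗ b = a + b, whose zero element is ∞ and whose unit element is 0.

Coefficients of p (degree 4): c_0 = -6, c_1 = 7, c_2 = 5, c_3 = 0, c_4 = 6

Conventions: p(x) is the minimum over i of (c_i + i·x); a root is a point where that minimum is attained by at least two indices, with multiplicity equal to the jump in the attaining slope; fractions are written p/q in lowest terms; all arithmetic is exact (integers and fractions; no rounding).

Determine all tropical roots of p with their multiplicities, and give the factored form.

hull edge (i=0, c=-6) to (i=3, c=0): slope 2, span 3
hull edge (i=3, c=0) to (i=4, c=6): slope 6, span 1
Factored form: p(x) = 6 ⊗ (x ⊕ (-6)) ⊗ (x ⊕ (-2)) ⊗ (x ⊕ (-2)) ⊗ (x ⊕ (-2))
Answer: roots = -6 (mult 1), -2 (mult 3)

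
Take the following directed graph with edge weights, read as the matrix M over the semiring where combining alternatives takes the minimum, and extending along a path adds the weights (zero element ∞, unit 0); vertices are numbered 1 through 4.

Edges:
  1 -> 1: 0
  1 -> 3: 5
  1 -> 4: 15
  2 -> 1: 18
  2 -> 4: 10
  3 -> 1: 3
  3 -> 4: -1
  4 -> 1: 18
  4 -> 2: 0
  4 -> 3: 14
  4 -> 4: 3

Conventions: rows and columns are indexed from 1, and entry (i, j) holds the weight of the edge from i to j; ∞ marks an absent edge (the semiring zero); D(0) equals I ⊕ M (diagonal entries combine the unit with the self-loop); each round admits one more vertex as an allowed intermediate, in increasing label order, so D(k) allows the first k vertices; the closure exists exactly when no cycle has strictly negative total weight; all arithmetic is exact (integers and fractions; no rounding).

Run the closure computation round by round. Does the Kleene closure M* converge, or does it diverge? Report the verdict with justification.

D(0):
  [0, ∞, 5, 15]
  [18, 0, ∞, 10]
  [3, ∞, 0, -1]
  [18, 0, 14, 0]
D(1):
  [0, ∞, 5, 15]
  [18, 0, 23, 10]
  [3, ∞, 0, -1]
  [18, 0, 14, 0]
D(2):
  [0, ∞, 5, 15]
  [18, 0, 23, 10]
  [3, ∞, 0, -1]
  [18, 0, 14, 0]
D(3):
  [0, ∞, 5, 4]
  [18, 0, 23, 10]
  [3, ∞, 0, -1]
  [17, 0, 14, 0]
D(4):
  [0, 4, 5, 4]
  [18, 0, 23, 10]
  [3, -1, 0, -1]
  [17, 0, 14, 0]
Key observation: every diagonal entry stays at the unit through all rounds, so no improving cycle exists.
Answer: CONVERGES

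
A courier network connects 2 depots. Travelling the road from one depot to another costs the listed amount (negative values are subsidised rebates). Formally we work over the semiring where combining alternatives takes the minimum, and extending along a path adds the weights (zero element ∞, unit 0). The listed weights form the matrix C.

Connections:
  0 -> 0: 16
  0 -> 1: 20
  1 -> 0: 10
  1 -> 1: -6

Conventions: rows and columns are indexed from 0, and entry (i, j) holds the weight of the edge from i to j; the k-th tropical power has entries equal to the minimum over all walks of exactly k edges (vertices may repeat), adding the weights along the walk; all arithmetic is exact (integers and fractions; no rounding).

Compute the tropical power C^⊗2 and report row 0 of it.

C^⊗2:
  [30, 14]
  [4, -12]
Answer: row 0 of C^⊗2 = [30, 14]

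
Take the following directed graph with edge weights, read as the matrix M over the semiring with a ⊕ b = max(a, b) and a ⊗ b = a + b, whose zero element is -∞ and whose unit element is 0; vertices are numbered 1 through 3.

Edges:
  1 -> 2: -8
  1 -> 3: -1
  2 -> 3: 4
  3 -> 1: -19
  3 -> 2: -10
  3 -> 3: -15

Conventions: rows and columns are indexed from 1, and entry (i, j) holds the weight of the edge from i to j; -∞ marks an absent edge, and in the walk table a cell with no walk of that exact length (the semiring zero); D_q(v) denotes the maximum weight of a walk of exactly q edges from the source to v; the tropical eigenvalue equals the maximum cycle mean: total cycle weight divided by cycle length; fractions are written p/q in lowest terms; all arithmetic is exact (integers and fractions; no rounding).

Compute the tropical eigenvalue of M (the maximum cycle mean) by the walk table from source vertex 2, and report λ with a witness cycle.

q=0: [-∞, 0, -∞]
q=1: [-∞, -∞, 4]
q=2: [-15, -6, -11]
q=3: [-30, -21, -2]
Optimal cycle mean attained by: cycle 2->3->2, total 4 + (-10), length 2.
Answer: λ = -3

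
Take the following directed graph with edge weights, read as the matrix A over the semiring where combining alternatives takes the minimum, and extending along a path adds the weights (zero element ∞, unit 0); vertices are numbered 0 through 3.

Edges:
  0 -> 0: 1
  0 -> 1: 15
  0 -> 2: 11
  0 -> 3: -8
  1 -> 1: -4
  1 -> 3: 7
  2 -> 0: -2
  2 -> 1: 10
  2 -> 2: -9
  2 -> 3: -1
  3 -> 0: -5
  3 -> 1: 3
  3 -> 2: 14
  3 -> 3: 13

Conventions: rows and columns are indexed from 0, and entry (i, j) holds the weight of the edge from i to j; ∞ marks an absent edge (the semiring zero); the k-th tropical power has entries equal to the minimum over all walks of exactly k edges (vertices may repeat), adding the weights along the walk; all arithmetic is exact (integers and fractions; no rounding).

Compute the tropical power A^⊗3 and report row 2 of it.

A^⊗2:
  [-13, -5, 2, -7]
  [2, -8, 21, 3]
  [-11, 1, -18, -10]
  [-4, -1, 5, -13]
A^⊗3:
  [-12, -9, -7, -21]
  [-2, -12, 12, -6]
  [-20, -8, -27, -19]
  [-18, -10, -4, -12]
Answer: row 2 of A^⊗3 = [-20, -8, -27, -19]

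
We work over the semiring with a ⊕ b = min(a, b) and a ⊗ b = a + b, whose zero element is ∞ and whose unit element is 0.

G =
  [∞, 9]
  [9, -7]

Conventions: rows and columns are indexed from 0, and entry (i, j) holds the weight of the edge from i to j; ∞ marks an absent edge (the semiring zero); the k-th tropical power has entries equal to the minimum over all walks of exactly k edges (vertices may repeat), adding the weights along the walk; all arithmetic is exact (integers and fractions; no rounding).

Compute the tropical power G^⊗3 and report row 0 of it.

G^⊗2:
  [18, 2]
  [2, -14]
G^⊗3:
  [11, -5]
  [-5, -21]
Answer: row 0 of G^⊗3 = [11, -5]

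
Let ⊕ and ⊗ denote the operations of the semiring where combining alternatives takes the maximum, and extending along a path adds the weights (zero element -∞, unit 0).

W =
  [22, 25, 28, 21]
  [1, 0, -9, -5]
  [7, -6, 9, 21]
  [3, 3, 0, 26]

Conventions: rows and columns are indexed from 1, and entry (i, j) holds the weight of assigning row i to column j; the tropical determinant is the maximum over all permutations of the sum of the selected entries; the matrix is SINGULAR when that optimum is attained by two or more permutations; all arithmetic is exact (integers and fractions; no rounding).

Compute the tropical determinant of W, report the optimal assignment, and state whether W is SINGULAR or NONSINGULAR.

σ = (1, 2, 3, 4): 22 + 0 + 9 + 26 = 57
σ = (1, 2, 4, 3): 22 + 0 + 21 + 0 = 43
σ = (1, 3, 2, 4): 22 + (-9) + (-6) + 26 = 33
σ = (1, 3, 4, 2): 22 + (-9) + 21 + 3 = 37
σ = (1, 4, 2, 3): 22 + (-5) + (-6) + 0 = 11
σ = (1, 4, 3, 2): 22 + (-5) + 9 + 3 = 29
σ = (2, 1, 3, 4): 25 + 1 + 9 + 26 = 61
σ = (2, 1, 4, 3): 25 + 1 + 21 + 0 = 47
σ = (2, 3, 1, 4): 25 + (-9) + 7 + 26 = 49
σ = (2, 3, 4, 1): 25 + (-9) + 21 + 3 = 40
σ = (2, 4, 1, 3): 25 + (-5) + 7 + 0 = 27
σ = (2, 4, 3, 1): 25 + (-5) + 9 + 3 = 32
σ = (3, 1, 2, 4): 28 + 1 + (-6) + 26 = 49
σ = (3, 1, 4, 2): 28 + 1 + 21 + 3 = 53
σ = (3, 2, 1, 4): 28 + 0 + 7 + 26 = 61
σ = (3, 2, 4, 1): 28 + 0 + 21 + 3 = 52
σ = (3, 4, 1, 2): 28 + (-5) + 7 + 3 = 33
σ = (3, 4, 2, 1): 28 + (-5) + (-6) + 3 = 20
σ = (4, 1, 2, 3): 21 + 1 + (-6) + 0 = 16
σ = (4, 1, 3, 2): 21 + 1 + 9 + 3 = 34
σ = (4, 2, 1, 3): 21 + 0 + 7 + 0 = 28
σ = (4, 2, 3, 1): 21 + 0 + 9 + 3 = 33
σ = (4, 3, 1, 2): 21 + (-9) + 7 + 3 = 22
σ = (4, 3, 2, 1): 21 + (-9) + (-6) + 3 = 9
Optimal value attained by: σ = (2, 1, 3, 4).
Answer: det⊕(W) = 61; verdict: SINGULAR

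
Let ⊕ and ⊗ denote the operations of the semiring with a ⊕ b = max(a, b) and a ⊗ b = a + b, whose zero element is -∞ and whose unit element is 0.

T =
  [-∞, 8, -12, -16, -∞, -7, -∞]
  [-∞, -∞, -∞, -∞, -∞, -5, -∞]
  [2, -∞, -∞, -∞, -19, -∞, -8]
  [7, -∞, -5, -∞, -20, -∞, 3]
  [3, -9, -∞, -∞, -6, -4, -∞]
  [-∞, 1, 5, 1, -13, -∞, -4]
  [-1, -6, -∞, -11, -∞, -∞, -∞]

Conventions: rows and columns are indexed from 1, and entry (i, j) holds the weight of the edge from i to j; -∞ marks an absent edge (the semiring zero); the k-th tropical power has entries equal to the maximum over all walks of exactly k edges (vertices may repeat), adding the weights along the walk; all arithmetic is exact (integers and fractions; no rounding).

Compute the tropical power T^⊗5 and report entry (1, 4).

T^⊗2:
  [-9, -6, -2, -6, -20, 3, -11]
  [-∞, -4, 0, -4, -18, -∞, -9]
  [-9, 10, -10, -14, -25, -5, -∞]
  [2, 15, -5, -8, -24, 0, -13]
  [-3, 11, 1, -3, -12, -4, -8]
  [8, -10, -4, -15, -14, -4, 4]
  [-4, 7, -13, -17, -31, -8, -8]
T^⊗3:
  [1, 4, 8, 4, -10, -11, -1]
  [3, -15, -9, -20, -19, -9, -1]
  [-7, -1, 0, -4, -18, 5, -9]
  [-1, 10, 5, 1, -13, 10, -4]
  [4, 5, 1, -3, -17, 6, 0]
  [3, 16, 1, -3, -17, 1, -8]
  [-9, 4, -3, -7, -21, 2, -12]
T^⊗4:
  [11, 9, -1, -10, -11, -1, 7]
  [-2, 11, -4, -8, -22, -4, -13]
  [3, 6, 10, 6, -8, -6, 1]
  [8, 11, 15, 11, -3, 5, 6]
  [4, 12, 11, 7, -7, 0, 2]
  [4, 11, 6, 2, -12, 11, 0]
  [0, 3, 7, 3, -11, -1, -2]
T^⊗5:
  [6, 19, 4, 0, -14, 4, -5]
  [-1, 6, 1, -3, -17, 6, -5]
  [13, 11, 1, -5, -9, 1, 9]
  [18, 16, 10, 6, -4, 6, 14]
  [14, 12, 5, 1, -8, 7, 10]
  [9, 12, 16, 12, -2, 6, 7]
  [10, 8, 4, 0, -12, -2, 6]
Key observation: the optimum is the walk 1->2->6->2->6->4, with weight 8 + (-5) + 1 + (-5) + 1 = 0.
Optimal value attained by: walk 1->2->6->2->6->4.
Answer: (T^⊗5)[1][4] = 0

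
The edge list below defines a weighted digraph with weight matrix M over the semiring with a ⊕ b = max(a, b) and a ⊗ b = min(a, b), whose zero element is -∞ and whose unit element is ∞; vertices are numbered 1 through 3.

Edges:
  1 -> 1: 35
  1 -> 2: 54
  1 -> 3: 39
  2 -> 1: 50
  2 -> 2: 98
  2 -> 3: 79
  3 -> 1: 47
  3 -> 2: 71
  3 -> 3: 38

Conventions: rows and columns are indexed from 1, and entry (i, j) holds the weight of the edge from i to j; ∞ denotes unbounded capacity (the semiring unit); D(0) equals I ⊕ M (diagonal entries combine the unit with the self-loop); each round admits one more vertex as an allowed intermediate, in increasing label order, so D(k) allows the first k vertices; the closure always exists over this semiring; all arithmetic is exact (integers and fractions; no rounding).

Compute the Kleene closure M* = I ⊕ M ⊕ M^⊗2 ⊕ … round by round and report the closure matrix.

D(0):
  [∞, 54, 39]
  [50, ∞, 79]
  [47, 71, ∞]
D(1):
  [∞, 54, 39]
  [50, ∞, 79]
  [47, 71, ∞]
D(2):
  [∞, 54, 54]
  [50, ∞, 79]
  [50, 71, ∞]
D(3):
  [∞, 54, 54]
  [50, ∞, 79]
  [50, 71, ∞]
Answer: M* = [[∞, 54, 54], [50, ∞, 79], [50, 71, ∞]]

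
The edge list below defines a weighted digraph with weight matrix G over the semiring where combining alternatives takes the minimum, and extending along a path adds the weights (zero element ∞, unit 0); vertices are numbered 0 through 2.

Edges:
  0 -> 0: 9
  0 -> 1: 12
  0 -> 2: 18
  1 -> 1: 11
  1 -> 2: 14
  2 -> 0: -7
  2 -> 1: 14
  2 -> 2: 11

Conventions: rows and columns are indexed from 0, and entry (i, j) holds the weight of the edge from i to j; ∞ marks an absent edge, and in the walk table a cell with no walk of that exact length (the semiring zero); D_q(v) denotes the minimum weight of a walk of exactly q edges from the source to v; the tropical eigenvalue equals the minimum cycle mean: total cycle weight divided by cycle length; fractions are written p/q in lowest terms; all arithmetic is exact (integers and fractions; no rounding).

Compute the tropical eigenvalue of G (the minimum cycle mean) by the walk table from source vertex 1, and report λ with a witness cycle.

q=0: [∞, 0, ∞]
q=1: [∞, 11, 14]
q=2: [7, 22, 25]
q=3: [16, 19, 25]
Optimal cycle mean attained by: cycle 0->2->0, total 18 + (-7), length 2.
Answer: λ = 11/2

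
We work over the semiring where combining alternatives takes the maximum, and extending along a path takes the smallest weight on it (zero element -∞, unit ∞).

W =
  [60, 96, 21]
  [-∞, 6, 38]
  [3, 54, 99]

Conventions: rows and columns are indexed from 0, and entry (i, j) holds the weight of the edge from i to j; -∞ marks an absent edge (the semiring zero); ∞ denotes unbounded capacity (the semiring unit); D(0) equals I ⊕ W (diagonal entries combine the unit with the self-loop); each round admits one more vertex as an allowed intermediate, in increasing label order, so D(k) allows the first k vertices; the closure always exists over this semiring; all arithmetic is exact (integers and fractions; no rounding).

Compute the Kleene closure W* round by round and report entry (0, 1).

D(0):
  [∞, 96, 21]
  [-∞, ∞, 38]
  [3, 54, ∞]
D(1):
  [∞, 96, 21]
  [-∞, ∞, 38]
  [3, 54, ∞]
D(2):
  [∞, 96, 38]
  [-∞, ∞, 38]
  [3, 54, ∞]
D(3):
  [∞, 96, 38]
  [3, ∞, 38]
  [3, 54, ∞]
Answer: W*[0][1] = 96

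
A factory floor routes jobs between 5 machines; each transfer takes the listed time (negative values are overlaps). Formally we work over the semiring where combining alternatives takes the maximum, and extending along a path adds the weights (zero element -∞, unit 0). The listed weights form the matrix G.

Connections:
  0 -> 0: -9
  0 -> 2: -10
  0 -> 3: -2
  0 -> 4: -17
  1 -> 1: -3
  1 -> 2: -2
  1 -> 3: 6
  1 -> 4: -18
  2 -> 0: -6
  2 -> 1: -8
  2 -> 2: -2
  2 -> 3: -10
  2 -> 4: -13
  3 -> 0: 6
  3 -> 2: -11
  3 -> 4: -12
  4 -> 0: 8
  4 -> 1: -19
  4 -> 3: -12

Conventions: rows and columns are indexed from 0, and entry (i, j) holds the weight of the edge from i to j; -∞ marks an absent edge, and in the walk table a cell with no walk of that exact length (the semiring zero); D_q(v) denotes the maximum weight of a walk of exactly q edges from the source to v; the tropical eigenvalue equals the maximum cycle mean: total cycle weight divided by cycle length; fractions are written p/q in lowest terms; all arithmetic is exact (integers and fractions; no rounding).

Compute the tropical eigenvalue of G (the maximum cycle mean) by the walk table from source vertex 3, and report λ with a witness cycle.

q=0: [-∞, -∞, -∞, 0, -∞]
q=1: [6, -∞, -11, -∞, -12]
q=2: [-3, -19, -4, 4, -11]
q=3: [10, -12, -6, -5, -8]
q=4: [1, -14, 0, 8, -7]
q=5: [14, -8, -2, -1, -4]
Optimal cycle mean attained by: cycle 0->3->0, total (-2) + 6, length 2.
Answer: λ = 2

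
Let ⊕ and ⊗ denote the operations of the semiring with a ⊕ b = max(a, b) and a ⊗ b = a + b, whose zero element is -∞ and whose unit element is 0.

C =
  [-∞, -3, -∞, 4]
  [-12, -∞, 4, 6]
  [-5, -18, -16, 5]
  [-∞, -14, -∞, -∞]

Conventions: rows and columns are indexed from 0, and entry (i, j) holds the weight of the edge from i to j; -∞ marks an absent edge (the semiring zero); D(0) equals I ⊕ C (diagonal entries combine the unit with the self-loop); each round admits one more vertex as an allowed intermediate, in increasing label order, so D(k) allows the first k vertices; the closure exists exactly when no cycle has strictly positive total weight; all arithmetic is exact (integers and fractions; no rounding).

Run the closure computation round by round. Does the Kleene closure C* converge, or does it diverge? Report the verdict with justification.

D(0):
  [0, -3, -∞, 4]
  [-12, 0, 4, 6]
  [-5, -18, 0, 5]
  [-∞, -14, -∞, 0]
D(1):
  [0, -3, -∞, 4]
  [-12, 0, 4, 6]
  [-5, -8, 0, 5]
  [-∞, -14, -∞, 0]
D(2):
  [0, -3, 1, 4]
  [-12, 0, 4, 6]
  [-5, -8, 0, 5]
  [-26, -14, -10, 0]
D(3):
  [0, -3, 1, 6]
  [-1, 0, 4, 9]
  [-5, -8, 0, 5]
  [-15, -14, -10, 0]
D(4):
  [0, -3, 1, 6]
  [-1, 0, 4, 9]
  [-5, -8, 0, 5]
  [-15, -14, -10, 0]
Key observation: every diagonal entry stays at the unit through all rounds, so no improving cycle exists.
Answer: CONVERGES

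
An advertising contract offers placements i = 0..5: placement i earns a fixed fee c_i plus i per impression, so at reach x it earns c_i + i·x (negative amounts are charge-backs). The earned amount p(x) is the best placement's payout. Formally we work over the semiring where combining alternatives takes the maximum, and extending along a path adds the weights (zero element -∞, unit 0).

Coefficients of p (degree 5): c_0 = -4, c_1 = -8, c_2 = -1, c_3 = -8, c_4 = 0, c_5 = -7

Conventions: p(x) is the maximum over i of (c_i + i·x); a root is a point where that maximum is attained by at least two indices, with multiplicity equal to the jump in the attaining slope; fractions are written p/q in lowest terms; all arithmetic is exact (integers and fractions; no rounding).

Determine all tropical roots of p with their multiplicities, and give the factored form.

hull edge (i=0, c=-4) to (i=2, c=-1): slope 3/2, span 2
hull edge (i=2, c=-1) to (i=4, c=0): slope 1/2, span 2
hull edge (i=4, c=0) to (i=5, c=-7): slope -7, span 1
Factored form: p(x) = -7 ⊗ (x ⊕ (-3/2)) ⊗ (x ⊕ (-3/2)) ⊗ (x ⊕ (-1/2)) ⊗ (x ⊕ (-1/2)) ⊗ (x ⊕ 7)
Answer: roots = -3/2 (mult 2), -1/2 (mult 2), 7 (mult 1)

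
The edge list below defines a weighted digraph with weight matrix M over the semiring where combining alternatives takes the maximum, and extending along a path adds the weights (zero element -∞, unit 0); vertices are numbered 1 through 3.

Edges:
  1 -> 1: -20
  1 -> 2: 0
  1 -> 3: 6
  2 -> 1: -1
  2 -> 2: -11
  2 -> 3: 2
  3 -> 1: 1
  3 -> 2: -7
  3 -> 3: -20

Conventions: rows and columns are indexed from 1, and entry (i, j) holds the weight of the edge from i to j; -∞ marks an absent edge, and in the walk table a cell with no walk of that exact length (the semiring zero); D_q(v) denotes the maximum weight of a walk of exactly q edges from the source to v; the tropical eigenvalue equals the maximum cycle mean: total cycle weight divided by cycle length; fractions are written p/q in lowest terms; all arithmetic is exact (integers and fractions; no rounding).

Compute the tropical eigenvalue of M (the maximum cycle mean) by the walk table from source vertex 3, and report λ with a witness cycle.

q=0: [-∞, -∞, 0]
q=1: [1, -7, -20]
q=2: [-8, 1, 7]
q=3: [8, 0, 3]
Optimal cycle mean attained by: cycle 1->3->1, total 6 + 1, length 2.
Answer: λ = 7/2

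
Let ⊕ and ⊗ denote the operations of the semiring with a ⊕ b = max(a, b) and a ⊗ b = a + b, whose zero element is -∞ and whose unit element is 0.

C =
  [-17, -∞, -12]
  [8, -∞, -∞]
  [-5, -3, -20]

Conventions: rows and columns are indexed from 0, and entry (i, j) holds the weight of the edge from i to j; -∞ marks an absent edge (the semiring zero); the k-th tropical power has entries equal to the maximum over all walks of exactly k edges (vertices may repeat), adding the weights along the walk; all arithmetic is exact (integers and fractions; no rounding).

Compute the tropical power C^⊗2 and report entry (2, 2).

C^⊗2:
  [-17, -15, -29]
  [-9, -∞, -4]
  [5, -23, -17]
Key observation: the optimum is the walk 2->0->2, with weight (-5) + (-12) = -17.
Optimal value attained by: walk 2->0->2.
Answer: (C^⊗2)[2][2] = -17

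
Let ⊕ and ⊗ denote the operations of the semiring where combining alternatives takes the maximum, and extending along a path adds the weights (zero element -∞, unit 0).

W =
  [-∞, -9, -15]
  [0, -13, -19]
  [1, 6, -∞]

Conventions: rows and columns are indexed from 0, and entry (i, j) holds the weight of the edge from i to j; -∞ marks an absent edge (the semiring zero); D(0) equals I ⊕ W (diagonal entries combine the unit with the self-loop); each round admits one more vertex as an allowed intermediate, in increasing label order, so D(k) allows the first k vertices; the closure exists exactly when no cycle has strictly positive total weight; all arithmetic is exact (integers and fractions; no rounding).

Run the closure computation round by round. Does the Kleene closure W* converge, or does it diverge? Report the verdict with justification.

D(0):
  [0, -9, -15]
  [0, 0, -19]
  [1, 6, 0]
D(1):
  [0, -9, -15]
  [0, 0, -15]
  [1, 6, 0]
D(2):
  [0, -9, -15]
  [0, 0, -15]
  [6, 6, 0]
D(3):
  [0, -9, -15]
  [0, 0, -15]
  [6, 6, 0]
Key observation: every diagonal entry stays at the unit through all rounds, so no improving cycle exists.
Answer: CONVERGES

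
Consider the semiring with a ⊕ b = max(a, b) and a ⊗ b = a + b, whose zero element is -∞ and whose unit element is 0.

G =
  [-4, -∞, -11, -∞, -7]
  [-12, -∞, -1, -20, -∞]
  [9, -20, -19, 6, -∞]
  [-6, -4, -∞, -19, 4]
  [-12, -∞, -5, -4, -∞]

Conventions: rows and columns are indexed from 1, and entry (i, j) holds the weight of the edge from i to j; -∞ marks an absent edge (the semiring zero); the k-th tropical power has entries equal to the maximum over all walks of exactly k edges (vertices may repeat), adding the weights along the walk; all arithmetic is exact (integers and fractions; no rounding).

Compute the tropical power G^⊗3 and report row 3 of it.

G^⊗2:
  [-2, -31, -12, -5, -11]
  [8, -21, -20, 5, -16]
  [5, 2, -2, -13, 10]
  [-8, -23, -1, 0, -13]
  [4, -8, -23, 1, 0]
G^⊗3:
  [-3, -9, -13, -6, -1]
  [4, 1, -3, -14, 9]
  [7, -17, 5, 6, -2]
  [8, -4, -18, 5, 4]
  [0, -3, -5, -4, 5]
Answer: row 3 of G^⊗3 = [7, -17, 5, 6, -2]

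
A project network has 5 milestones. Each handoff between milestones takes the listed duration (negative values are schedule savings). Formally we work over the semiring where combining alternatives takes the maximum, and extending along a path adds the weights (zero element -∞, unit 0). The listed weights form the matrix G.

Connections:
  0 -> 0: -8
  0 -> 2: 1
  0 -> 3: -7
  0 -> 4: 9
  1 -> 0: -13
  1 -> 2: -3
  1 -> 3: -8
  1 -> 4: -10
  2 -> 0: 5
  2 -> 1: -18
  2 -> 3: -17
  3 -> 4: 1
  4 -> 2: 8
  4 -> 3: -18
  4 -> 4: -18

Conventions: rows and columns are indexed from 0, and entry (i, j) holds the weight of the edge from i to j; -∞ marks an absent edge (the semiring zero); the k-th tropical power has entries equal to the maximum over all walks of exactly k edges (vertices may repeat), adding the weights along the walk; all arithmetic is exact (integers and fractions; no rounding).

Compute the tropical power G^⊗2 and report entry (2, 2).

G^⊗2:
  [6, -17, 17, -9, 1]
  [2, -21, -2, -20, -4]
  [-3, -∞, 6, -2, 14]
  [-∞, -∞, 9, -17, -17]
  [13, -10, -10, -9, -17]
Key observation: the optimum is the walk 2->0->2, with weight 5 + 1 = 6.
Optimal value attained by: walk 2->0->2.
Answer: (G^⊗2)[2][2] = 6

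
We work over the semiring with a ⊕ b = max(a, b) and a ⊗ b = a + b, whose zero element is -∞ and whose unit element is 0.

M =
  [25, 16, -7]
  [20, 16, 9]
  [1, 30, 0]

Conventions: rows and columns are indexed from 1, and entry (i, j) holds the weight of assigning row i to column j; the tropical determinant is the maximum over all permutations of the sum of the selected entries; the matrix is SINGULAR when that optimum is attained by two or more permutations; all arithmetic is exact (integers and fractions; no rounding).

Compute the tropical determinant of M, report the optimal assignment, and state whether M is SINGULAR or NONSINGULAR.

σ = (1, 2, 3): 25 + 16 + 0 = 41
σ = (1, 3, 2): 25 + 9 + 30 = 64
σ = (2, 1, 3): 16 + 20 + 0 = 36
σ = (2, 3, 1): 16 + 9 + 1 = 26
σ = (3, 1, 2): (-7) + 20 + 30 = 43
σ = (3, 2, 1): (-7) + 16 + 1 = 10
Optimal value attained by: σ = (1, 3, 2).
Answer: det⊕(M) = 64; verdict: NONSINGULAR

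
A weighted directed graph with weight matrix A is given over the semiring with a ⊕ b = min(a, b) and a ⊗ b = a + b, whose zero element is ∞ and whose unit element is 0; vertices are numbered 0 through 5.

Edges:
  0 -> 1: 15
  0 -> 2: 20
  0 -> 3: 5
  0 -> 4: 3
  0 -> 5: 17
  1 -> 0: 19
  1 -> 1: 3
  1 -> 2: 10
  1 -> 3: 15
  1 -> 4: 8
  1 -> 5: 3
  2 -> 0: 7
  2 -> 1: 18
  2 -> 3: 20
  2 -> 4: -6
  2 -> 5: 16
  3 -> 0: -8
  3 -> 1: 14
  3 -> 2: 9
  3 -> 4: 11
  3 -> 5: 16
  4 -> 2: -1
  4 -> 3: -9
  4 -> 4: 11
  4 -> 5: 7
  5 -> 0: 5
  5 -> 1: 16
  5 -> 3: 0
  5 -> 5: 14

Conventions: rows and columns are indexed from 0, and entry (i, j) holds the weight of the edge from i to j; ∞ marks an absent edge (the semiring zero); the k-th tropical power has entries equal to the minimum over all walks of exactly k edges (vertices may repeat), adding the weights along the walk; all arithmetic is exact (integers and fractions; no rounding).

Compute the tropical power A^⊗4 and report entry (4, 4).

A^⊗2:
  [-3, 18, 2, -6, 14, 10]
  [7, 6, 7, -1, 4, 6]
  [12, 21, -7, -15, 5, 1]
  [16, 7, 10, -3, -5, 9]
  [-17, 5, 0, 2, -7, 7]
  [-8, 14, 9, 10, 8, 16]
A^⊗3:
  [-14, 8, 3, 2, -4, 10]
  [-9, 9, 3, -5, 1, 9]
  [-23, -1, -6, -4, -13, 1]
  [-11, 10, -6, -14, 4, 2]
  [-6, -2, -8, -16, -14, 0]
  [2, 7, 7, -3, -5, 9]
A^⊗4:
  [-6, 1, -5, -13, -11, 3]
  [-13, 6, 0, -8, -6, 8]
  [-12, -8, -14, -22, -20, -6]
  [-22, 0, -5, -6, -12, 2]
  [-24, -2, -15, -23, -14, -7]
  [-11, 10, -6, -14, 1, 2]
Key observation: the optimum is the walk 4->2->4->2->4, with weight (-1) + (-6) + (-1) + (-6) = -14.
Optimal value attained by: walk 4->2->4->2->4.
Answer: (A^⊗4)[4][4] = -14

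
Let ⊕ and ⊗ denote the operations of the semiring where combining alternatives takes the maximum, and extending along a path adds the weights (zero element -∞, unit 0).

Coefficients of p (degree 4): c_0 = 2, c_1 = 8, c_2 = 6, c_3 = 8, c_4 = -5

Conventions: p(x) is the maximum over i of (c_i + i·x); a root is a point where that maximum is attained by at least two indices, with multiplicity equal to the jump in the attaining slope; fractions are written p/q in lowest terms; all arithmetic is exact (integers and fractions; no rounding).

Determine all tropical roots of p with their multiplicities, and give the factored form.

hull edge (i=0, c=2) to (i=1, c=8): slope 6, span 1
hull edge (i=1, c=8) to (i=3, c=8): slope 0, span 2
hull edge (i=3, c=8) to (i=4, c=-5): slope -13, span 1
Factored form: p(x) = -5 ⊗ (x ⊕ (-6)) ⊗ (x ⊕ 0) ⊗ (x ⊕ 0) ⊗ (x ⊕ 13)
Answer: roots = -6 (mult 1), 0 (mult 2), 13 (mult 1)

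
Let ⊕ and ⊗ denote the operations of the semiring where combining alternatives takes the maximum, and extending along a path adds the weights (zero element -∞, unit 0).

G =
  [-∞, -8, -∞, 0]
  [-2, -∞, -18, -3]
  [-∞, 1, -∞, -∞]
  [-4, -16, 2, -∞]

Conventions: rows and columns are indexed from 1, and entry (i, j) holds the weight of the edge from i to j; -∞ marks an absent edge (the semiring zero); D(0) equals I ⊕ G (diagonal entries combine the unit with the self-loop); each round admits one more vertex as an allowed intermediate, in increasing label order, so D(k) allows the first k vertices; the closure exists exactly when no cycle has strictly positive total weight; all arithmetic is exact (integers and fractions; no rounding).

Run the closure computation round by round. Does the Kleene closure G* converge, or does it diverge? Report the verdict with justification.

D(0):
  [0, -8, -∞, 0]
  [-2, 0, -18, -3]
  [-∞, 1, 0, -∞]
  [-4, -16, 2, 0]
D(1):
  [0, -8, -∞, 0]
  [-2, 0, -18, -2]
  [-∞, 1, 0, -∞]
  [-4, -12, 2, 0]
D(2):
  [0, -8, -26, 0]
  [-2, 0, -18, -2]
  [-1, 1, 0, -1]
  [-4, -12, 2, 0]
Detection: at round 3, diagonal entry (4, 4) turns strictly positive.
Key observation: the cycle 4->3->2->1->4 has total weight 2 + 1 + (-2) + 0, which is strictly positive.
Answer: DIVERGES — positive cycle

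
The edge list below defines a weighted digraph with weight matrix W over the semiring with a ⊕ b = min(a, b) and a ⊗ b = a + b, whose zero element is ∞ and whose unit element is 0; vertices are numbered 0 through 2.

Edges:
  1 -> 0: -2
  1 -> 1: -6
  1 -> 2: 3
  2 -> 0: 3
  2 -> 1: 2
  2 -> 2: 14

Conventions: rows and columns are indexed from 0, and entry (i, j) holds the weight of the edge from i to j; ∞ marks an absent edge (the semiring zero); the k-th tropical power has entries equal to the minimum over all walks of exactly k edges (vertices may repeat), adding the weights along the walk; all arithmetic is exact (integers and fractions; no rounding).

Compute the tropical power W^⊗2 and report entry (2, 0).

W^⊗2:
  [∞, ∞, ∞]
  [-8, -12, -3]
  [0, -4, 5]
Key observation: the optimum is the walk 2->1->0, with weight 2 + (-2) = 0.
Optimal value attained by: walk 2->1->0.
Answer: (W^⊗2)[2][0] = 0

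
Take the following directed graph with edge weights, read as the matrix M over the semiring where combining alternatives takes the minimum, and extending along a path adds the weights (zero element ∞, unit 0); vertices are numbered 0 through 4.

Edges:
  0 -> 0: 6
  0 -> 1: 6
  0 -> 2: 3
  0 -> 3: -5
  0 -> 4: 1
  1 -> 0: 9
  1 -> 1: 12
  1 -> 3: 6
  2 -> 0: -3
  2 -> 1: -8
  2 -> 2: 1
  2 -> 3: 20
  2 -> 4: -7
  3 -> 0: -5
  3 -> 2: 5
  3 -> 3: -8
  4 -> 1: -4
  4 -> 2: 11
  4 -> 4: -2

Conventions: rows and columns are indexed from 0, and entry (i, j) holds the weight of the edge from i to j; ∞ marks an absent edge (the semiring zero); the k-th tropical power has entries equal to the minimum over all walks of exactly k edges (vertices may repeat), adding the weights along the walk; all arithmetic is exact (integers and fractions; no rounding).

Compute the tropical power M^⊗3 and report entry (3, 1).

M^⊗2:
  [-10, -5, 0, -13, -4]
  [1, 15, 11, -2, 10]
  [-2, -11, 0, -8, -9]
  [-13, -3, -3, -16, -4]
  [5, -6, 9, 2, -4]
M^⊗3:
  [-18, -8, -8, -21, -9]
  [-7, 3, 3, -10, 2]
  [-13, -13, -3, -16, -11]
  [-21, -11, -11, -24, -12]
  [-3, -8, 7, -6, -6]
Key observation: the optimum is the walk 3->3->2->1, with weight (-8) + 5 + (-8) = -11.
Optimal value attained by: walk 3->3->2->1.
Answer: (M^⊗3)[3][1] = -11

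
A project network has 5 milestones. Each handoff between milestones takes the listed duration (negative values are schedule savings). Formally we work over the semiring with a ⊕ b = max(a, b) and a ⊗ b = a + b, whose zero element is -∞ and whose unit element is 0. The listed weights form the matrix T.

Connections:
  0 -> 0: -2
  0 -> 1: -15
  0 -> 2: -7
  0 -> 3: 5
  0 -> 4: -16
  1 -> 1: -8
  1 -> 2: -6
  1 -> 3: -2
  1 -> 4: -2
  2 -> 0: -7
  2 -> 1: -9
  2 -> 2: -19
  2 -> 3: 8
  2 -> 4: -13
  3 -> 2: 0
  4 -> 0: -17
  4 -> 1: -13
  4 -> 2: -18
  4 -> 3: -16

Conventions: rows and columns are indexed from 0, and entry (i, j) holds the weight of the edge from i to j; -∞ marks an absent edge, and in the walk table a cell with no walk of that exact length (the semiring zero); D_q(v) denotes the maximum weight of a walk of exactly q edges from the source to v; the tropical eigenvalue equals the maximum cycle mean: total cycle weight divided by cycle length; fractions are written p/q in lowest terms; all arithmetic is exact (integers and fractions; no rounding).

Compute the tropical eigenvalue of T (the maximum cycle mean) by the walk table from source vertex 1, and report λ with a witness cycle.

q=0: [-∞, 0, -∞, -∞, -∞]
q=1: [-∞, -8, -6, -2, -2]
q=2: [-13, -15, -2, 2, -10]
q=3: [-9, -11, 2, 6, -15]
q=4: [-5, -7, 6, 10, -11]
q=5: [-1, -3, 10, 14, -7]
Optimal cycle mean attained by: cycle 2->3->2, total 8 + 0, length 2.
Answer: λ = 4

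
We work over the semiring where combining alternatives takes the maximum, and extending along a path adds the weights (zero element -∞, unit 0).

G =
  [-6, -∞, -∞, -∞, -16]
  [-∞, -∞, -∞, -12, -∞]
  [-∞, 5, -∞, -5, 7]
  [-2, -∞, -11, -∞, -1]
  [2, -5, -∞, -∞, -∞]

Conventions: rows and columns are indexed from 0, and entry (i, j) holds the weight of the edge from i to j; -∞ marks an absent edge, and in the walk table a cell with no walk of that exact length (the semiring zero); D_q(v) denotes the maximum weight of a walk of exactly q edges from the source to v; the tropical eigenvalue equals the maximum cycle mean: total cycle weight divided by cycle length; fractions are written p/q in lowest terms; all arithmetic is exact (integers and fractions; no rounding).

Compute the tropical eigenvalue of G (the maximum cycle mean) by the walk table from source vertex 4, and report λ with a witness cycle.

q=0: [-∞, -∞, -∞, -∞, 0]
q=1: [2, -5, -∞, -∞, -∞]
q=2: [-4, -∞, -∞, -17, -14]
q=3: [-10, -19, -28, -∞, -18]
q=4: [-16, -23, -∞, -31, -21]
q=5: [-19, -26, -42, -35, -32]
Optimal cycle mean attained by: cycle 1->3->2->4->1, total (-12) + (-11) + 7 + (-5), length 4.
Answer: λ = -21/4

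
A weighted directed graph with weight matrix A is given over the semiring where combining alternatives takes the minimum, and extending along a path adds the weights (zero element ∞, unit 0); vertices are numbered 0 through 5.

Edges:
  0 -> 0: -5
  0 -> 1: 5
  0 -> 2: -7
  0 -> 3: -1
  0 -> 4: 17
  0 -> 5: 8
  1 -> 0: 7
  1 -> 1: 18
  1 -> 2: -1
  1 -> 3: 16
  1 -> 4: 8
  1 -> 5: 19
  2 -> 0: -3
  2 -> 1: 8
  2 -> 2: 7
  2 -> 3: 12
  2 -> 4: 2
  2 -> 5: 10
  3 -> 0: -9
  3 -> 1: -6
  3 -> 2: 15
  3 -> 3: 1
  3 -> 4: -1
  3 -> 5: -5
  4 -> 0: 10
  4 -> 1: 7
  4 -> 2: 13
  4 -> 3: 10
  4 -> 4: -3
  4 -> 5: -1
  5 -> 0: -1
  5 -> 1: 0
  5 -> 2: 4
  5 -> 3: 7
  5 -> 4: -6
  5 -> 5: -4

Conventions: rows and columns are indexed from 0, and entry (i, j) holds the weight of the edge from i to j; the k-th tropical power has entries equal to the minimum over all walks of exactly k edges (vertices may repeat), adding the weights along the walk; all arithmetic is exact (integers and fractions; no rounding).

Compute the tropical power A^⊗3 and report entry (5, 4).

A^⊗2:
  [-10, -7, -12, -6, -5, -6]
  [-4, 7, 0, 6, 1, 7]
  [-8, 2, -10, -4, -1, 1]
  [-14, -5, -16, -10, -11, -9]
  [-2, -1, 3, 6, -7, -5]
  [-6, -4, -8, -2, -10, -8]
A^⊗3:
  [-15, -12, -17, -11, -12, -11]
  [-9, 0, -11, -5, -2, 0]
  [-13, -10, -15, -9, -8, -9]
  [-19, -16, -21, -15, -15, -15]
  [-7, -5, -9, -3, -11, -9]
  [-11, -8, -13, -7, -14, -12]
Key observation: the optimum is the walk 5->5->5->4, with weight (-4) + (-4) + (-6) = -14.
Optimal value attained by: walk 5->5->5->4.
Answer: (A^⊗3)[5][4] = -14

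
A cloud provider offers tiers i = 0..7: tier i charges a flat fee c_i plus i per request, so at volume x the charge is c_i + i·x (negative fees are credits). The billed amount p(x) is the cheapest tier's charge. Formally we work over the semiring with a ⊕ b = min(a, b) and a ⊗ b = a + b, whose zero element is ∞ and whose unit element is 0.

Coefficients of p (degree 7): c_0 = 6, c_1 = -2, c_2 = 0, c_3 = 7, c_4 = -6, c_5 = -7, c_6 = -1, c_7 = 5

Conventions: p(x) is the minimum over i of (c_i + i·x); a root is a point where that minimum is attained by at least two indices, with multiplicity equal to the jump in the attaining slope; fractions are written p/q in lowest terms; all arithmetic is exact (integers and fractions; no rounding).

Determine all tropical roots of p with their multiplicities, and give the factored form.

hull edge (i=0, c=6) to (i=1, c=-2): slope -8, span 1
hull edge (i=1, c=-2) to (i=4, c=-6): slope -4/3, span 3
hull edge (i=4, c=-6) to (i=5, c=-7): slope -1, span 1
hull edge (i=5, c=-7) to (i=7, c=5): slope 6, span 2
Factored form: p(x) = 5 ⊗ (x ⊕ (-6)) ⊗ (x ⊕ (-6)) ⊗ (x ⊕ 1) ⊗ (x ⊕ 4/3) ⊗ (x ⊕ 4/3) ⊗ (x ⊕ 4/3) ⊗ (x ⊕ 8)
Answer: roots = -6 (mult 2), 1 (mult 1), 4/3 (mult 3), 8 (mult 1)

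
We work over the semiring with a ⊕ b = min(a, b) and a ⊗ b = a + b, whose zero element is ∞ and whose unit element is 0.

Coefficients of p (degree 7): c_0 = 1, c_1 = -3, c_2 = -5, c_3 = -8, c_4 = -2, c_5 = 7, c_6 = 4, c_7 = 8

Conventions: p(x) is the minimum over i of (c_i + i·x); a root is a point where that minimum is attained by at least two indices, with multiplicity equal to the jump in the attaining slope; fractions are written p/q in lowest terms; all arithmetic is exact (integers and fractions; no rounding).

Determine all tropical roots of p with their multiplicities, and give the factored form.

hull edge (i=0, c=1) to (i=1, c=-3): slope -4, span 1
hull edge (i=1, c=-3) to (i=3, c=-8): slope -5/2, span 2
hull edge (i=3, c=-8) to (i=7, c=8): slope 4, span 4
Factored form: p(x) = 8 ⊗ (x ⊕ (-4)) ⊗ (x ⊕ (-4)) ⊗ (x ⊕ (-4)) ⊗ (x ⊕ (-4)) ⊗ (x ⊕ 5/2) ⊗ (x ⊕ 5/2) ⊗ (x ⊕ 4)
Answer: roots = -4 (mult 4), 5/2 (mult 2), 4 (mult 1)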